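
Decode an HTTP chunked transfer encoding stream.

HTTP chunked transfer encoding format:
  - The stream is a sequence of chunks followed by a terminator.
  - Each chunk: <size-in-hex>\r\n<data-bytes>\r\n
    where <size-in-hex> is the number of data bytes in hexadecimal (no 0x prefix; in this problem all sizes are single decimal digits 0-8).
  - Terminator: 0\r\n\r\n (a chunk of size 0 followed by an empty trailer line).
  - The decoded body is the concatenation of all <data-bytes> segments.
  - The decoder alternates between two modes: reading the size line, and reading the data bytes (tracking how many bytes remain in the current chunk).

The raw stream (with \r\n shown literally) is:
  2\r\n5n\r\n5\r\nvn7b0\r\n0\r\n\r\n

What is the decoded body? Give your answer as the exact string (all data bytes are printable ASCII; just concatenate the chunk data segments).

Answer: 5nvn7b0

Derivation:
Chunk 1: stream[0..1]='2' size=0x2=2, data at stream[3..5]='5n' -> body[0..2], body so far='5n'
Chunk 2: stream[7..8]='5' size=0x5=5, data at stream[10..15]='vn7b0' -> body[2..7], body so far='5nvn7b0'
Chunk 3: stream[17..18]='0' size=0 (terminator). Final body='5nvn7b0' (7 bytes)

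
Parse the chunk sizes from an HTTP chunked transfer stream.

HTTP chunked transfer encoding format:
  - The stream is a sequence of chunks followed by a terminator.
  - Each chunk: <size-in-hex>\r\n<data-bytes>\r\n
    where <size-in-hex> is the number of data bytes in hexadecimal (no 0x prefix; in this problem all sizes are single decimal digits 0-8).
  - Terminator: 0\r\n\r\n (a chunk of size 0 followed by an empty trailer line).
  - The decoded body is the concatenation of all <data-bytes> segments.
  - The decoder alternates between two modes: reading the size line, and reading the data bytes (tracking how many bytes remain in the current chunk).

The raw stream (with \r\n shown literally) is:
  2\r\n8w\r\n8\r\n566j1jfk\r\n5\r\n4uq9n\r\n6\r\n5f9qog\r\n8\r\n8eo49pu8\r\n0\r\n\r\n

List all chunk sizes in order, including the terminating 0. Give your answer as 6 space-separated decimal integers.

Answer: 2 8 5 6 8 0

Derivation:
Chunk 1: stream[0..1]='2' size=0x2=2, data at stream[3..5]='8w' -> body[0..2], body so far='8w'
Chunk 2: stream[7..8]='8' size=0x8=8, data at stream[10..18]='566j1jfk' -> body[2..10], body so far='8w566j1jfk'
Chunk 3: stream[20..21]='5' size=0x5=5, data at stream[23..28]='4uq9n' -> body[10..15], body so far='8w566j1jfk4uq9n'
Chunk 4: stream[30..31]='6' size=0x6=6, data at stream[33..39]='5f9qog' -> body[15..21], body so far='8w566j1jfk4uq9n5f9qog'
Chunk 5: stream[41..42]='8' size=0x8=8, data at stream[44..52]='8eo49pu8' -> body[21..29], body so far='8w566j1jfk4uq9n5f9qog8eo49pu8'
Chunk 6: stream[54..55]='0' size=0 (terminator). Final body='8w566j1jfk4uq9n5f9qog8eo49pu8' (29 bytes)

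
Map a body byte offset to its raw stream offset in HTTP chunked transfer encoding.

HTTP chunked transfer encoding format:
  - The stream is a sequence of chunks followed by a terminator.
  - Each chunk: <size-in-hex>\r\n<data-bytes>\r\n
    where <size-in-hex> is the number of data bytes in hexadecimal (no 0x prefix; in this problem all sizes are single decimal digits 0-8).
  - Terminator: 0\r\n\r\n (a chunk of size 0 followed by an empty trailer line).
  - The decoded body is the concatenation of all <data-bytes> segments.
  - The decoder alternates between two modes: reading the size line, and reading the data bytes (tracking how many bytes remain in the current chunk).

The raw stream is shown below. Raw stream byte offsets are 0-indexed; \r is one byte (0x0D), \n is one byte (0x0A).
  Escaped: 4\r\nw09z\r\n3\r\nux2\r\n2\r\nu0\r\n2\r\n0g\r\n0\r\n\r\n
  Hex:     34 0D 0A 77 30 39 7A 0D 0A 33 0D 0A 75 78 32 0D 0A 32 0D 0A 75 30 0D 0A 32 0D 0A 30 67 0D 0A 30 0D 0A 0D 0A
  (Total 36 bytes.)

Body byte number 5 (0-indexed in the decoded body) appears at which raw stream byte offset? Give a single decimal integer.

Chunk 1: stream[0..1]='4' size=0x4=4, data at stream[3..7]='w09z' -> body[0..4], body so far='w09z'
Chunk 2: stream[9..10]='3' size=0x3=3, data at stream[12..15]='ux2' -> body[4..7], body so far='w09zux2'
Chunk 3: stream[17..18]='2' size=0x2=2, data at stream[20..22]='u0' -> body[7..9], body so far='w09zux2u0'
Chunk 4: stream[24..25]='2' size=0x2=2, data at stream[27..29]='0g' -> body[9..11], body so far='w09zux2u00g'
Chunk 5: stream[31..32]='0' size=0 (terminator). Final body='w09zux2u00g' (11 bytes)
Body byte 5 at stream offset 13

Answer: 13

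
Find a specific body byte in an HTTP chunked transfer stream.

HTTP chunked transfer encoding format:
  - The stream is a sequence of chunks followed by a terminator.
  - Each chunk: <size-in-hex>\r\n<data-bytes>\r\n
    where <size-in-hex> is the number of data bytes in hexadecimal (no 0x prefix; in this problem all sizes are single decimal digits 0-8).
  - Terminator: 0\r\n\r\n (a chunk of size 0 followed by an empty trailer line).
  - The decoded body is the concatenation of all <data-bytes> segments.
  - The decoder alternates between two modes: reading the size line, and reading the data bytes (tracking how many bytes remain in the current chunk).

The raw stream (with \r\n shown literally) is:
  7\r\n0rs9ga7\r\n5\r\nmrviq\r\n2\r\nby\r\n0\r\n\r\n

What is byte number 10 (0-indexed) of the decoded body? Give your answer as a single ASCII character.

Chunk 1: stream[0..1]='7' size=0x7=7, data at stream[3..10]='0rs9ga7' -> body[0..7], body so far='0rs9ga7'
Chunk 2: stream[12..13]='5' size=0x5=5, data at stream[15..20]='mrviq' -> body[7..12], body so far='0rs9ga7mrviq'
Chunk 3: stream[22..23]='2' size=0x2=2, data at stream[25..27]='by' -> body[12..14], body so far='0rs9ga7mrviqby'
Chunk 4: stream[29..30]='0' size=0 (terminator). Final body='0rs9ga7mrviqby' (14 bytes)
Body byte 10 = 'i'

Answer: i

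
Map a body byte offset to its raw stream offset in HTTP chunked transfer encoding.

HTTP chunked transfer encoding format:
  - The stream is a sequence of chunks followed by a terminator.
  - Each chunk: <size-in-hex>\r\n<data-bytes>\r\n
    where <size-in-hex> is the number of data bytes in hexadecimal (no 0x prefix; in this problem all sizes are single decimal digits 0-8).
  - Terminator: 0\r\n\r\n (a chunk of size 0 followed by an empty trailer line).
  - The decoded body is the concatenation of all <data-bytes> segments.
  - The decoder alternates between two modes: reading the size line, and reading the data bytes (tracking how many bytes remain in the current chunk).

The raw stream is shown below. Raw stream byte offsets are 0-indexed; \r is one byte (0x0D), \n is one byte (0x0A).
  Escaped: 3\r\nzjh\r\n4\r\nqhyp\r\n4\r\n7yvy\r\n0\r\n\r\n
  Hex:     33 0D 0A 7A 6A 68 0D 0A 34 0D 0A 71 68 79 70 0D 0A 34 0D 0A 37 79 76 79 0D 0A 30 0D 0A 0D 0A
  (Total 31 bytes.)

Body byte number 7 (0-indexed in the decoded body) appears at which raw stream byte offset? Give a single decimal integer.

Chunk 1: stream[0..1]='3' size=0x3=3, data at stream[3..6]='zjh' -> body[0..3], body so far='zjh'
Chunk 2: stream[8..9]='4' size=0x4=4, data at stream[11..15]='qhyp' -> body[3..7], body so far='zjhqhyp'
Chunk 3: stream[17..18]='4' size=0x4=4, data at stream[20..24]='7yvy' -> body[7..11], body so far='zjhqhyp7yvy'
Chunk 4: stream[26..27]='0' size=0 (terminator). Final body='zjhqhyp7yvy' (11 bytes)
Body byte 7 at stream offset 20

Answer: 20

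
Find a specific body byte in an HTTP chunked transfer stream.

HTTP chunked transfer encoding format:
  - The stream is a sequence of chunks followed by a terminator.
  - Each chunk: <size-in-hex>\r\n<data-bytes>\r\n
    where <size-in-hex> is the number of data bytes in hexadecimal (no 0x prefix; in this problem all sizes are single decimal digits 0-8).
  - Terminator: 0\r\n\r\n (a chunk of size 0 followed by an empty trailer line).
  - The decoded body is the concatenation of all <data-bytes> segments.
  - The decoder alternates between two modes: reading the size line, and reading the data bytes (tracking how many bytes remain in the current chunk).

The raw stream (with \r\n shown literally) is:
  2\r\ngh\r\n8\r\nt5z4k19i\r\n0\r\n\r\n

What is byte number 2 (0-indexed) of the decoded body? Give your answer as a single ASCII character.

Chunk 1: stream[0..1]='2' size=0x2=2, data at stream[3..5]='gh' -> body[0..2], body so far='gh'
Chunk 2: stream[7..8]='8' size=0x8=8, data at stream[10..18]='t5z4k19i' -> body[2..10], body so far='ght5z4k19i'
Chunk 3: stream[20..21]='0' size=0 (terminator). Final body='ght5z4k19i' (10 bytes)
Body byte 2 = 't'

Answer: t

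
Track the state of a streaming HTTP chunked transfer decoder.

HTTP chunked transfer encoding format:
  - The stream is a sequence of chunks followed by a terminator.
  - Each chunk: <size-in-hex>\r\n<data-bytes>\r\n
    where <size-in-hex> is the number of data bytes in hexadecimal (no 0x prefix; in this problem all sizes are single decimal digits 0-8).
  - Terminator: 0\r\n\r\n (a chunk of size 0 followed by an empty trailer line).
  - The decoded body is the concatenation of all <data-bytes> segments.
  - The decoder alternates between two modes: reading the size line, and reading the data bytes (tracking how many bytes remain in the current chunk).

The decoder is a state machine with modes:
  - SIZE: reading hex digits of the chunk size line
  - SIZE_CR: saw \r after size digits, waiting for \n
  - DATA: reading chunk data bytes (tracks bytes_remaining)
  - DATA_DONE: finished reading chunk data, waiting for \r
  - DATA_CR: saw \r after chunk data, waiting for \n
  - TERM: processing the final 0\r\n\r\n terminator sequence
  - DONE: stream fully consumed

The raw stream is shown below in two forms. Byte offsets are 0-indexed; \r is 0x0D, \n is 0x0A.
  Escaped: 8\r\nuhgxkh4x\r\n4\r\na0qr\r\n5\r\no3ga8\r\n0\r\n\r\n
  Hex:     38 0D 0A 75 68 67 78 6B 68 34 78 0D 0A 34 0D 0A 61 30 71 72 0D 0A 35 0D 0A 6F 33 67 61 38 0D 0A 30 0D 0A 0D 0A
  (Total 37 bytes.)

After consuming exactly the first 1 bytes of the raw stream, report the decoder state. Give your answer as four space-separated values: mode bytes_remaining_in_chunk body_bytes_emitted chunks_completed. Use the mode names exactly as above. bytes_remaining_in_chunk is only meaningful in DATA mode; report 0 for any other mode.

Byte 0 = '8': mode=SIZE remaining=0 emitted=0 chunks_done=0

Answer: SIZE 0 0 0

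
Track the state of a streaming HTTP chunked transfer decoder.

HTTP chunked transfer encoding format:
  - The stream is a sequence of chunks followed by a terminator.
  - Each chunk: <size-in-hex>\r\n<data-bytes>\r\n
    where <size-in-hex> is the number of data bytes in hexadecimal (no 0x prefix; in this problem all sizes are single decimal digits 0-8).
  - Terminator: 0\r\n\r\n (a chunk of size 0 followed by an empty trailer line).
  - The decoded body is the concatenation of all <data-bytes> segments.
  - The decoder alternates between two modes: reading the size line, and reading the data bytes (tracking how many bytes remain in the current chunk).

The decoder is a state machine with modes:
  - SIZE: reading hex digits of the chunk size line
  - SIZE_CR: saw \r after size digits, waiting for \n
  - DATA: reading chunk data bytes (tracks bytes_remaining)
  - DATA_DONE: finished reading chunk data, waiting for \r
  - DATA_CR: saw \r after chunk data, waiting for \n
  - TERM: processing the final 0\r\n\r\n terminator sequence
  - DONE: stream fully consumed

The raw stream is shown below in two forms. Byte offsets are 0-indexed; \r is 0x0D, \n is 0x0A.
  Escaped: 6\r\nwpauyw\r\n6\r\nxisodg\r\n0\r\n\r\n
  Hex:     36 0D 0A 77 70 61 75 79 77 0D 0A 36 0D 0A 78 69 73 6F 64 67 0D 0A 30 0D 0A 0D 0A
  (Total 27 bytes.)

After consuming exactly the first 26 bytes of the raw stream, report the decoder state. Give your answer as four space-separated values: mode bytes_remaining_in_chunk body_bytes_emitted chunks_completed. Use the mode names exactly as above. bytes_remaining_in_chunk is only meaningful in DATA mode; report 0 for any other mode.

Answer: TERM 0 12 2

Derivation:
Byte 0 = '6': mode=SIZE remaining=0 emitted=0 chunks_done=0
Byte 1 = 0x0D: mode=SIZE_CR remaining=0 emitted=0 chunks_done=0
Byte 2 = 0x0A: mode=DATA remaining=6 emitted=0 chunks_done=0
Byte 3 = 'w': mode=DATA remaining=5 emitted=1 chunks_done=0
Byte 4 = 'p': mode=DATA remaining=4 emitted=2 chunks_done=0
Byte 5 = 'a': mode=DATA remaining=3 emitted=3 chunks_done=0
Byte 6 = 'u': mode=DATA remaining=2 emitted=4 chunks_done=0
Byte 7 = 'y': mode=DATA remaining=1 emitted=5 chunks_done=0
Byte 8 = 'w': mode=DATA_DONE remaining=0 emitted=6 chunks_done=0
Byte 9 = 0x0D: mode=DATA_CR remaining=0 emitted=6 chunks_done=0
Byte 10 = 0x0A: mode=SIZE remaining=0 emitted=6 chunks_done=1
Byte 11 = '6': mode=SIZE remaining=0 emitted=6 chunks_done=1
Byte 12 = 0x0D: mode=SIZE_CR remaining=0 emitted=6 chunks_done=1
Byte 13 = 0x0A: mode=DATA remaining=6 emitted=6 chunks_done=1
Byte 14 = 'x': mode=DATA remaining=5 emitted=7 chunks_done=1
Byte 15 = 'i': mode=DATA remaining=4 emitted=8 chunks_done=1
Byte 16 = 's': mode=DATA remaining=3 emitted=9 chunks_done=1
Byte 17 = 'o': mode=DATA remaining=2 emitted=10 chunks_done=1
Byte 18 = 'd': mode=DATA remaining=1 emitted=11 chunks_done=1
Byte 19 = 'g': mode=DATA_DONE remaining=0 emitted=12 chunks_done=1
Byte 20 = 0x0D: mode=DATA_CR remaining=0 emitted=12 chunks_done=1
Byte 21 = 0x0A: mode=SIZE remaining=0 emitted=12 chunks_done=2
Byte 22 = '0': mode=SIZE remaining=0 emitted=12 chunks_done=2
Byte 23 = 0x0D: mode=SIZE_CR remaining=0 emitted=12 chunks_done=2
Byte 24 = 0x0A: mode=TERM remaining=0 emitted=12 chunks_done=2
Byte 25 = 0x0D: mode=TERM remaining=0 emitted=12 chunks_done=2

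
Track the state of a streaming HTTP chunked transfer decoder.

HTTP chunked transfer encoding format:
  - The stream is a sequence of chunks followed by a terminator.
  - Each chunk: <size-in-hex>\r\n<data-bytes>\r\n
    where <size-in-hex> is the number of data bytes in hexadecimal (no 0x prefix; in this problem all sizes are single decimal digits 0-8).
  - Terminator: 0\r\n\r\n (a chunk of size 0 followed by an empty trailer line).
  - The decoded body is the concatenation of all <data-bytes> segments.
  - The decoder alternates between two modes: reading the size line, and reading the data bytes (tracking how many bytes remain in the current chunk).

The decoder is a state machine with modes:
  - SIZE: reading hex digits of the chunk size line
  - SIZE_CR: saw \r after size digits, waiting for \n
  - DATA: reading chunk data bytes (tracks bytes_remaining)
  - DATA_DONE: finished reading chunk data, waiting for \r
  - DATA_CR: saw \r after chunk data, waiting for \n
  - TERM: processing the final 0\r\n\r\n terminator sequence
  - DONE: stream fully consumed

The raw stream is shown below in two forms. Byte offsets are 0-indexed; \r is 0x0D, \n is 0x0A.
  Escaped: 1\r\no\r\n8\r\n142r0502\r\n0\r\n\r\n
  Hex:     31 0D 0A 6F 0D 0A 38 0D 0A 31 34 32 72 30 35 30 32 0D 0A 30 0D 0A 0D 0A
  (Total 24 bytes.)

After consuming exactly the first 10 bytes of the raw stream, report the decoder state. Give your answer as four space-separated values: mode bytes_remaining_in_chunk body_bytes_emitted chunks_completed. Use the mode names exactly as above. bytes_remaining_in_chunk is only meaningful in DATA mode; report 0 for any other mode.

Answer: DATA 7 2 1

Derivation:
Byte 0 = '1': mode=SIZE remaining=0 emitted=0 chunks_done=0
Byte 1 = 0x0D: mode=SIZE_CR remaining=0 emitted=0 chunks_done=0
Byte 2 = 0x0A: mode=DATA remaining=1 emitted=0 chunks_done=0
Byte 3 = 'o': mode=DATA_DONE remaining=0 emitted=1 chunks_done=0
Byte 4 = 0x0D: mode=DATA_CR remaining=0 emitted=1 chunks_done=0
Byte 5 = 0x0A: mode=SIZE remaining=0 emitted=1 chunks_done=1
Byte 6 = '8': mode=SIZE remaining=0 emitted=1 chunks_done=1
Byte 7 = 0x0D: mode=SIZE_CR remaining=0 emitted=1 chunks_done=1
Byte 8 = 0x0A: mode=DATA remaining=8 emitted=1 chunks_done=1
Byte 9 = '1': mode=DATA remaining=7 emitted=2 chunks_done=1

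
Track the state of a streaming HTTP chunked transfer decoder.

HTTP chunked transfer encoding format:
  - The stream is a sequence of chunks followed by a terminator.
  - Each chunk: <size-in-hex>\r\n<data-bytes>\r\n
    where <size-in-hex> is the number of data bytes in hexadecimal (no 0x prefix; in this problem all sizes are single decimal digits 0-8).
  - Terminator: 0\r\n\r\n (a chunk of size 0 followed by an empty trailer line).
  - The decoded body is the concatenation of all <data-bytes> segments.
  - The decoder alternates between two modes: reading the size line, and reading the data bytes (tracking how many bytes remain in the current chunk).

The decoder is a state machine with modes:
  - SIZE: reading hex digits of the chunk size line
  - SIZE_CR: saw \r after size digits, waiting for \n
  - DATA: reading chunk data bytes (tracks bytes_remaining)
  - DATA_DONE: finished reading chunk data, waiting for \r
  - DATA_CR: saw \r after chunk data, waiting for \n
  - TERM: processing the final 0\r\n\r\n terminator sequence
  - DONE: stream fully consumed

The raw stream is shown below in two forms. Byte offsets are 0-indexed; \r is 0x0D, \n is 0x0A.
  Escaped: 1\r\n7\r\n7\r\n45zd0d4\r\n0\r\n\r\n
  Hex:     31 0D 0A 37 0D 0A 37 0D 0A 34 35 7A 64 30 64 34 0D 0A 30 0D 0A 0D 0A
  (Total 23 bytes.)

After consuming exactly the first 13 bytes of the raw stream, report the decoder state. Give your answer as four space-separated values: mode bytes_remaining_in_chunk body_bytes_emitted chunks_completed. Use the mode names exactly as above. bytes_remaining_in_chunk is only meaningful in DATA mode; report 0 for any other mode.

Answer: DATA 3 5 1

Derivation:
Byte 0 = '1': mode=SIZE remaining=0 emitted=0 chunks_done=0
Byte 1 = 0x0D: mode=SIZE_CR remaining=0 emitted=0 chunks_done=0
Byte 2 = 0x0A: mode=DATA remaining=1 emitted=0 chunks_done=0
Byte 3 = '7': mode=DATA_DONE remaining=0 emitted=1 chunks_done=0
Byte 4 = 0x0D: mode=DATA_CR remaining=0 emitted=1 chunks_done=0
Byte 5 = 0x0A: mode=SIZE remaining=0 emitted=1 chunks_done=1
Byte 6 = '7': mode=SIZE remaining=0 emitted=1 chunks_done=1
Byte 7 = 0x0D: mode=SIZE_CR remaining=0 emitted=1 chunks_done=1
Byte 8 = 0x0A: mode=DATA remaining=7 emitted=1 chunks_done=1
Byte 9 = '4': mode=DATA remaining=6 emitted=2 chunks_done=1
Byte 10 = '5': mode=DATA remaining=5 emitted=3 chunks_done=1
Byte 11 = 'z': mode=DATA remaining=4 emitted=4 chunks_done=1
Byte 12 = 'd': mode=DATA remaining=3 emitted=5 chunks_done=1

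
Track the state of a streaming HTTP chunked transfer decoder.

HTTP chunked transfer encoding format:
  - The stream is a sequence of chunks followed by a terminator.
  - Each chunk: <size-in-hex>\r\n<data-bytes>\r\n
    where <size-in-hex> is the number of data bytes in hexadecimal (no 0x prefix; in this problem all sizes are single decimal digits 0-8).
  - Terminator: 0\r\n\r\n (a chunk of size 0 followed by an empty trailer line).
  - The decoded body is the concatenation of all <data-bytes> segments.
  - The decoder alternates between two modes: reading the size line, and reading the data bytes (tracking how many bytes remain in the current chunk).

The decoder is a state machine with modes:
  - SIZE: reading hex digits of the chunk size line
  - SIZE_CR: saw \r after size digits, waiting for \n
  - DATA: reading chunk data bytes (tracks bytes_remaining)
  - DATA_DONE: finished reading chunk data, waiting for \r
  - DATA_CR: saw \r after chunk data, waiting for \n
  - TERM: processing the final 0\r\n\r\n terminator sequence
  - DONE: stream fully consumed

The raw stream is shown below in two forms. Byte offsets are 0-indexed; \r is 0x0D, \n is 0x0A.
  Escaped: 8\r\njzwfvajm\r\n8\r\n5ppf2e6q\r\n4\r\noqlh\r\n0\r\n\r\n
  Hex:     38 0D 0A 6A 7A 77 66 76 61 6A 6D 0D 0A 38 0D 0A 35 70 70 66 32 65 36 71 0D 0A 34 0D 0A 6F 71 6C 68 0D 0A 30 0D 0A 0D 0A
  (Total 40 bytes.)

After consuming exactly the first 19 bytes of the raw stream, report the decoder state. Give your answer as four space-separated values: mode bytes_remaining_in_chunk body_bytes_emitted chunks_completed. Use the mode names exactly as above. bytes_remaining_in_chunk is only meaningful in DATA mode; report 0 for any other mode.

Byte 0 = '8': mode=SIZE remaining=0 emitted=0 chunks_done=0
Byte 1 = 0x0D: mode=SIZE_CR remaining=0 emitted=0 chunks_done=0
Byte 2 = 0x0A: mode=DATA remaining=8 emitted=0 chunks_done=0
Byte 3 = 'j': mode=DATA remaining=7 emitted=1 chunks_done=0
Byte 4 = 'z': mode=DATA remaining=6 emitted=2 chunks_done=0
Byte 5 = 'w': mode=DATA remaining=5 emitted=3 chunks_done=0
Byte 6 = 'f': mode=DATA remaining=4 emitted=4 chunks_done=0
Byte 7 = 'v': mode=DATA remaining=3 emitted=5 chunks_done=0
Byte 8 = 'a': mode=DATA remaining=2 emitted=6 chunks_done=0
Byte 9 = 'j': mode=DATA remaining=1 emitted=7 chunks_done=0
Byte 10 = 'm': mode=DATA_DONE remaining=0 emitted=8 chunks_done=0
Byte 11 = 0x0D: mode=DATA_CR remaining=0 emitted=8 chunks_done=0
Byte 12 = 0x0A: mode=SIZE remaining=0 emitted=8 chunks_done=1
Byte 13 = '8': mode=SIZE remaining=0 emitted=8 chunks_done=1
Byte 14 = 0x0D: mode=SIZE_CR remaining=0 emitted=8 chunks_done=1
Byte 15 = 0x0A: mode=DATA remaining=8 emitted=8 chunks_done=1
Byte 16 = '5': mode=DATA remaining=7 emitted=9 chunks_done=1
Byte 17 = 'p': mode=DATA remaining=6 emitted=10 chunks_done=1
Byte 18 = 'p': mode=DATA remaining=5 emitted=11 chunks_done=1

Answer: DATA 5 11 1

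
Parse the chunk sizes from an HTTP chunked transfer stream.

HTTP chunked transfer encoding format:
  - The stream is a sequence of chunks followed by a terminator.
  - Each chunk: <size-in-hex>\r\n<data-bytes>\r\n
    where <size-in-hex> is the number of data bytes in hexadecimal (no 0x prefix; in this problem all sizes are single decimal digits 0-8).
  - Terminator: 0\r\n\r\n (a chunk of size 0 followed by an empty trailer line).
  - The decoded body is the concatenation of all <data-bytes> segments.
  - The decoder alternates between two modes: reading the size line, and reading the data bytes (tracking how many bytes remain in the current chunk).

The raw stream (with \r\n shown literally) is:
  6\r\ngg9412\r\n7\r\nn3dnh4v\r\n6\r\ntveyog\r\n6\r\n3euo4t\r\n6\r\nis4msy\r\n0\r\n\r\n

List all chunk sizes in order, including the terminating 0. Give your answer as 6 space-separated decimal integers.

Chunk 1: stream[0..1]='6' size=0x6=6, data at stream[3..9]='gg9412' -> body[0..6], body so far='gg9412'
Chunk 2: stream[11..12]='7' size=0x7=7, data at stream[14..21]='n3dnh4v' -> body[6..13], body so far='gg9412n3dnh4v'
Chunk 3: stream[23..24]='6' size=0x6=6, data at stream[26..32]='tveyog' -> body[13..19], body so far='gg9412n3dnh4vtveyog'
Chunk 4: stream[34..35]='6' size=0x6=6, data at stream[37..43]='3euo4t' -> body[19..25], body so far='gg9412n3dnh4vtveyog3euo4t'
Chunk 5: stream[45..46]='6' size=0x6=6, data at stream[48..54]='is4msy' -> body[25..31], body so far='gg9412n3dnh4vtveyog3euo4tis4msy'
Chunk 6: stream[56..57]='0' size=0 (terminator). Final body='gg9412n3dnh4vtveyog3euo4tis4msy' (31 bytes)

Answer: 6 7 6 6 6 0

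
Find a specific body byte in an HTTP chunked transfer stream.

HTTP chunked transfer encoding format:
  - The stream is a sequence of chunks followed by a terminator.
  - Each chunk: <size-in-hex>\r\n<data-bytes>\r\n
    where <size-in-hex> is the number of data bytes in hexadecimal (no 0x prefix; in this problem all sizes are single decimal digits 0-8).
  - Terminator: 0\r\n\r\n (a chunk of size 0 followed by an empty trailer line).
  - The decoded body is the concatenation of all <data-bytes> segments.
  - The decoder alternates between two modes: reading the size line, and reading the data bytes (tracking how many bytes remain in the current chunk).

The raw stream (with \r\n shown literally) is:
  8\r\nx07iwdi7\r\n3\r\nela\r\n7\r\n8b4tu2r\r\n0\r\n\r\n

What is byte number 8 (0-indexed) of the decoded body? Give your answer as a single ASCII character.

Chunk 1: stream[0..1]='8' size=0x8=8, data at stream[3..11]='x07iwdi7' -> body[0..8], body so far='x07iwdi7'
Chunk 2: stream[13..14]='3' size=0x3=3, data at stream[16..19]='ela' -> body[8..11], body so far='x07iwdi7ela'
Chunk 3: stream[21..22]='7' size=0x7=7, data at stream[24..31]='8b4tu2r' -> body[11..18], body so far='x07iwdi7ela8b4tu2r'
Chunk 4: stream[33..34]='0' size=0 (terminator). Final body='x07iwdi7ela8b4tu2r' (18 bytes)
Body byte 8 = 'e'

Answer: e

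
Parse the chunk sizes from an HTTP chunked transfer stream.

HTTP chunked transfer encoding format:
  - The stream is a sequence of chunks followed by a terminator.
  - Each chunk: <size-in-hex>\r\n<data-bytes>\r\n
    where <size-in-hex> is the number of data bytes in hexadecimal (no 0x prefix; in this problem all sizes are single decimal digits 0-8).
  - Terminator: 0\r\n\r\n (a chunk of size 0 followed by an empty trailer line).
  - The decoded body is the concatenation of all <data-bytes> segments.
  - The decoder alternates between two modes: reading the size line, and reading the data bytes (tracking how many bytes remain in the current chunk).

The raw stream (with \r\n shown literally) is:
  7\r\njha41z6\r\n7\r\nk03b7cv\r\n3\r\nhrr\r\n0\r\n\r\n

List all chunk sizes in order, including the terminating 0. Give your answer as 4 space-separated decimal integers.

Chunk 1: stream[0..1]='7' size=0x7=7, data at stream[3..10]='jha41z6' -> body[0..7], body so far='jha41z6'
Chunk 2: stream[12..13]='7' size=0x7=7, data at stream[15..22]='k03b7cv' -> body[7..14], body so far='jha41z6k03b7cv'
Chunk 3: stream[24..25]='3' size=0x3=3, data at stream[27..30]='hrr' -> body[14..17], body so far='jha41z6k03b7cvhrr'
Chunk 4: stream[32..33]='0' size=0 (terminator). Final body='jha41z6k03b7cvhrr' (17 bytes)

Answer: 7 7 3 0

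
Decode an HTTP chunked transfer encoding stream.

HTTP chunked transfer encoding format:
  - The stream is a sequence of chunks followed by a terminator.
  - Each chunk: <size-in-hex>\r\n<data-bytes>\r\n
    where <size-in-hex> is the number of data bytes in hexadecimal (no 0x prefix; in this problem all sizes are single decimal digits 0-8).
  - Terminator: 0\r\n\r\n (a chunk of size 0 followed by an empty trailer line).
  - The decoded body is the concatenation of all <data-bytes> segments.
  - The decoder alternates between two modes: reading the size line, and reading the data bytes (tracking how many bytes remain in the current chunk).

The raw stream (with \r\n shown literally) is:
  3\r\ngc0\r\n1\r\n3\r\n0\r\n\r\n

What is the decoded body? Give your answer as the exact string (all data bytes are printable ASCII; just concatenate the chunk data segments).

Chunk 1: stream[0..1]='3' size=0x3=3, data at stream[3..6]='gc0' -> body[0..3], body so far='gc0'
Chunk 2: stream[8..9]='1' size=0x1=1, data at stream[11..12]='3' -> body[3..4], body so far='gc03'
Chunk 3: stream[14..15]='0' size=0 (terminator). Final body='gc03' (4 bytes)

Answer: gc03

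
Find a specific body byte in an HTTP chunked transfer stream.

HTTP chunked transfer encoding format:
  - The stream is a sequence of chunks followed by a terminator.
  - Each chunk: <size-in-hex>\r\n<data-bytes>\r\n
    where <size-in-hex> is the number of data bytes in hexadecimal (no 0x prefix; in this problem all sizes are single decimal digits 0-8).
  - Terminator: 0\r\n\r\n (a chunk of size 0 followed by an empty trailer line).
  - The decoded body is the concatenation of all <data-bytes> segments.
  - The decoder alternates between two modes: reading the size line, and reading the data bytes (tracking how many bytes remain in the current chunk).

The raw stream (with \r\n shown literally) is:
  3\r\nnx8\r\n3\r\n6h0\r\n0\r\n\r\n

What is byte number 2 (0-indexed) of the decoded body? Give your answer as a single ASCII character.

Answer: 8

Derivation:
Chunk 1: stream[0..1]='3' size=0x3=3, data at stream[3..6]='nx8' -> body[0..3], body so far='nx8'
Chunk 2: stream[8..9]='3' size=0x3=3, data at stream[11..14]='6h0' -> body[3..6], body so far='nx86h0'
Chunk 3: stream[16..17]='0' size=0 (terminator). Final body='nx86h0' (6 bytes)
Body byte 2 = '8'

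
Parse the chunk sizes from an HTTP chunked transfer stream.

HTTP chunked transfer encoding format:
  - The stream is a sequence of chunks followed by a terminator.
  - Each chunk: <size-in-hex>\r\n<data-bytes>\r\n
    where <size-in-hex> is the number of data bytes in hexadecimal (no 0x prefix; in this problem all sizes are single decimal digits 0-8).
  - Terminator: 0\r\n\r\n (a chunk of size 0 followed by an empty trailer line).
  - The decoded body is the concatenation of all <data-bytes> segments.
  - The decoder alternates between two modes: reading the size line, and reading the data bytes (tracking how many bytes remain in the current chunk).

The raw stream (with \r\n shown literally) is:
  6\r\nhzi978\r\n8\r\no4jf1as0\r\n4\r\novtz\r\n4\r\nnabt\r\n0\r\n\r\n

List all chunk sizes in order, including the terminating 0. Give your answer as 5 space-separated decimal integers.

Answer: 6 8 4 4 0

Derivation:
Chunk 1: stream[0..1]='6' size=0x6=6, data at stream[3..9]='hzi978' -> body[0..6], body so far='hzi978'
Chunk 2: stream[11..12]='8' size=0x8=8, data at stream[14..22]='o4jf1as0' -> body[6..14], body so far='hzi978o4jf1as0'
Chunk 3: stream[24..25]='4' size=0x4=4, data at stream[27..31]='ovtz' -> body[14..18], body so far='hzi978o4jf1as0ovtz'
Chunk 4: stream[33..34]='4' size=0x4=4, data at stream[36..40]='nabt' -> body[18..22], body so far='hzi978o4jf1as0ovtznabt'
Chunk 5: stream[42..43]='0' size=0 (terminator). Final body='hzi978o4jf1as0ovtznabt' (22 bytes)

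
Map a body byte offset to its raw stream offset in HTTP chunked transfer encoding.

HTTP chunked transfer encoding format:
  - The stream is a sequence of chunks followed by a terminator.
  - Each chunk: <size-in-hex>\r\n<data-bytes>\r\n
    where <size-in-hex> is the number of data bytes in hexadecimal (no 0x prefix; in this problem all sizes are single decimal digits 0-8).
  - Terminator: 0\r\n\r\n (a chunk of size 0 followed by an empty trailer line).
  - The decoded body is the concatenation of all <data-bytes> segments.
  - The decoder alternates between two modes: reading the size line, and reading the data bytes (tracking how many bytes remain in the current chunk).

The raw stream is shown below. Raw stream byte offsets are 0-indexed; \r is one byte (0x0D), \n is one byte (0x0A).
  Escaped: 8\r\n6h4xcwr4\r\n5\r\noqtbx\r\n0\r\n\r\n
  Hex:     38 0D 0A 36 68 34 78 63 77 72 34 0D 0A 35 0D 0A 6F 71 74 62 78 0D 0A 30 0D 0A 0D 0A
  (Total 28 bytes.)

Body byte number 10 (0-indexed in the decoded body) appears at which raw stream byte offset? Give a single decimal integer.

Chunk 1: stream[0..1]='8' size=0x8=8, data at stream[3..11]='6h4xcwr4' -> body[0..8], body so far='6h4xcwr4'
Chunk 2: stream[13..14]='5' size=0x5=5, data at stream[16..21]='oqtbx' -> body[8..13], body so far='6h4xcwr4oqtbx'
Chunk 3: stream[23..24]='0' size=0 (terminator). Final body='6h4xcwr4oqtbx' (13 bytes)
Body byte 10 at stream offset 18

Answer: 18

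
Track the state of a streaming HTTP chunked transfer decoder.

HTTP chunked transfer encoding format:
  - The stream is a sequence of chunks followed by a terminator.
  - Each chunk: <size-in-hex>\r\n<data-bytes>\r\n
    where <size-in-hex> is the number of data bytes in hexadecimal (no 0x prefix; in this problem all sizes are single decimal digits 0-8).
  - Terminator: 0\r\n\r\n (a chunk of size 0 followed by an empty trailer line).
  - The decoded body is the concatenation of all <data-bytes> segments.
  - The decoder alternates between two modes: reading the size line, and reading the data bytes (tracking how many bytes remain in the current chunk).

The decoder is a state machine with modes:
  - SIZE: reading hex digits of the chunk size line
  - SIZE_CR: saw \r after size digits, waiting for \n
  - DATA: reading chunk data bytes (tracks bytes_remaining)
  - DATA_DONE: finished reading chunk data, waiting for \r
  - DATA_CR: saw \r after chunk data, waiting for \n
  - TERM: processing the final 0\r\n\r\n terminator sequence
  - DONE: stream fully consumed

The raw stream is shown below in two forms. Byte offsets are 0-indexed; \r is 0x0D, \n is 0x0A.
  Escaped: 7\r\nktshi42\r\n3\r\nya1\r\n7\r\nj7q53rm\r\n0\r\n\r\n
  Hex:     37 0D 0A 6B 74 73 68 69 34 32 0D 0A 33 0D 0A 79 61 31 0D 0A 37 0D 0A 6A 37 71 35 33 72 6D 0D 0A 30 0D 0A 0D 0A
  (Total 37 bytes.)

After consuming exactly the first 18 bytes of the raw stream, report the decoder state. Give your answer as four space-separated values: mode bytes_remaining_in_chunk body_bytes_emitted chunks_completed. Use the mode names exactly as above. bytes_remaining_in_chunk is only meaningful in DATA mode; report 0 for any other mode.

Byte 0 = '7': mode=SIZE remaining=0 emitted=0 chunks_done=0
Byte 1 = 0x0D: mode=SIZE_CR remaining=0 emitted=0 chunks_done=0
Byte 2 = 0x0A: mode=DATA remaining=7 emitted=0 chunks_done=0
Byte 3 = 'k': mode=DATA remaining=6 emitted=1 chunks_done=0
Byte 4 = 't': mode=DATA remaining=5 emitted=2 chunks_done=0
Byte 5 = 's': mode=DATA remaining=4 emitted=3 chunks_done=0
Byte 6 = 'h': mode=DATA remaining=3 emitted=4 chunks_done=0
Byte 7 = 'i': mode=DATA remaining=2 emitted=5 chunks_done=0
Byte 8 = '4': mode=DATA remaining=1 emitted=6 chunks_done=0
Byte 9 = '2': mode=DATA_DONE remaining=0 emitted=7 chunks_done=0
Byte 10 = 0x0D: mode=DATA_CR remaining=0 emitted=7 chunks_done=0
Byte 11 = 0x0A: mode=SIZE remaining=0 emitted=7 chunks_done=1
Byte 12 = '3': mode=SIZE remaining=0 emitted=7 chunks_done=1
Byte 13 = 0x0D: mode=SIZE_CR remaining=0 emitted=7 chunks_done=1
Byte 14 = 0x0A: mode=DATA remaining=3 emitted=7 chunks_done=1
Byte 15 = 'y': mode=DATA remaining=2 emitted=8 chunks_done=1
Byte 16 = 'a': mode=DATA remaining=1 emitted=9 chunks_done=1
Byte 17 = '1': mode=DATA_DONE remaining=0 emitted=10 chunks_done=1

Answer: DATA_DONE 0 10 1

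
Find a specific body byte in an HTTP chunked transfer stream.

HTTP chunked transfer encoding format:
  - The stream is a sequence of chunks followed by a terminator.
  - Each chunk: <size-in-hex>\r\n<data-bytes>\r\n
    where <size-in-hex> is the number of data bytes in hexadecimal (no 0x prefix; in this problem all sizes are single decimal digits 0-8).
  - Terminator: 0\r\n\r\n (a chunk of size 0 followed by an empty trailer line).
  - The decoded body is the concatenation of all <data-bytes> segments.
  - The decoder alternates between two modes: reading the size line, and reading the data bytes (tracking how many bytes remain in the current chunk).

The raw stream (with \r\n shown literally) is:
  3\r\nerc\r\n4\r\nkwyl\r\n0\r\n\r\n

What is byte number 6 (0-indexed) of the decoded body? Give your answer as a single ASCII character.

Answer: l

Derivation:
Chunk 1: stream[0..1]='3' size=0x3=3, data at stream[3..6]='erc' -> body[0..3], body so far='erc'
Chunk 2: stream[8..9]='4' size=0x4=4, data at stream[11..15]='kwyl' -> body[3..7], body so far='erckwyl'
Chunk 3: stream[17..18]='0' size=0 (terminator). Final body='erckwyl' (7 bytes)
Body byte 6 = 'l'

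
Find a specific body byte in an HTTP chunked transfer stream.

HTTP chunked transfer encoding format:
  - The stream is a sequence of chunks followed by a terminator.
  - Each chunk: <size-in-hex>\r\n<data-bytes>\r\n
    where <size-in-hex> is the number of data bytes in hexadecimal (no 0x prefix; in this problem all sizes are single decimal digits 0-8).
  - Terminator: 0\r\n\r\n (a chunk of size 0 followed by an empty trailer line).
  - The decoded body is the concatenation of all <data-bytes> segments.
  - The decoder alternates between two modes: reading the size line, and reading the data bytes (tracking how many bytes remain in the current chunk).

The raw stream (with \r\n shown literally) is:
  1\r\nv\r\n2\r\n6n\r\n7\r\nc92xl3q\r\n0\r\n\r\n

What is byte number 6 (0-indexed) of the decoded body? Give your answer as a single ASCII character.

Chunk 1: stream[0..1]='1' size=0x1=1, data at stream[3..4]='v' -> body[0..1], body so far='v'
Chunk 2: stream[6..7]='2' size=0x2=2, data at stream[9..11]='6n' -> body[1..3], body so far='v6n'
Chunk 3: stream[13..14]='7' size=0x7=7, data at stream[16..23]='c92xl3q' -> body[3..10], body so far='v6nc92xl3q'
Chunk 4: stream[25..26]='0' size=0 (terminator). Final body='v6nc92xl3q' (10 bytes)
Body byte 6 = 'x'

Answer: x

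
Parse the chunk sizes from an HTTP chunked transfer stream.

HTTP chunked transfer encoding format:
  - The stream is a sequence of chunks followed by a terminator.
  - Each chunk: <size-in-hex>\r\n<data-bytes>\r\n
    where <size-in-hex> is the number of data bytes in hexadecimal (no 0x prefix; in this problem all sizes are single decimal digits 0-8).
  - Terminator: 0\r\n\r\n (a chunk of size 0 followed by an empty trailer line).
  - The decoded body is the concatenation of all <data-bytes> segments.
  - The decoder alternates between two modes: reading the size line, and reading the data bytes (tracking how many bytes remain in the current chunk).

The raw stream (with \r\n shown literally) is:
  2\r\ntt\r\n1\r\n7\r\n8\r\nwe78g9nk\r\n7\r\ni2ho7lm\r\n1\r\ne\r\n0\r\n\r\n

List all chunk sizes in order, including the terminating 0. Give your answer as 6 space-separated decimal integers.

Chunk 1: stream[0..1]='2' size=0x2=2, data at stream[3..5]='tt' -> body[0..2], body so far='tt'
Chunk 2: stream[7..8]='1' size=0x1=1, data at stream[10..11]='7' -> body[2..3], body so far='tt7'
Chunk 3: stream[13..14]='8' size=0x8=8, data at stream[16..24]='we78g9nk' -> body[3..11], body so far='tt7we78g9nk'
Chunk 4: stream[26..27]='7' size=0x7=7, data at stream[29..36]='i2ho7lm' -> body[11..18], body so far='tt7we78g9nki2ho7lm'
Chunk 5: stream[38..39]='1' size=0x1=1, data at stream[41..42]='e' -> body[18..19], body so far='tt7we78g9nki2ho7lme'
Chunk 6: stream[44..45]='0' size=0 (terminator). Final body='tt7we78g9nki2ho7lme' (19 bytes)

Answer: 2 1 8 7 1 0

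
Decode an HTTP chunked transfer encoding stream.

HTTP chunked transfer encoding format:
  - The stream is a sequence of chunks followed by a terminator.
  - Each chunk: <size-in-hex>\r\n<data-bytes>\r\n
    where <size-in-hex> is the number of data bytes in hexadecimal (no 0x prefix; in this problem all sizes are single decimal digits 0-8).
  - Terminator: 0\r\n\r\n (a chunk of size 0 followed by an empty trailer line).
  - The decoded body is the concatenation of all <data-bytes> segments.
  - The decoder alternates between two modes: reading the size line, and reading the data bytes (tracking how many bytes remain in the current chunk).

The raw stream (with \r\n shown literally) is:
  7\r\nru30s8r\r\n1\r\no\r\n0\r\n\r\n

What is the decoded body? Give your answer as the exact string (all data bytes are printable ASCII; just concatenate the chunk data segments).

Answer: ru30s8ro

Derivation:
Chunk 1: stream[0..1]='7' size=0x7=7, data at stream[3..10]='ru30s8r' -> body[0..7], body so far='ru30s8r'
Chunk 2: stream[12..13]='1' size=0x1=1, data at stream[15..16]='o' -> body[7..8], body so far='ru30s8ro'
Chunk 3: stream[18..19]='0' size=0 (terminator). Final body='ru30s8ro' (8 bytes)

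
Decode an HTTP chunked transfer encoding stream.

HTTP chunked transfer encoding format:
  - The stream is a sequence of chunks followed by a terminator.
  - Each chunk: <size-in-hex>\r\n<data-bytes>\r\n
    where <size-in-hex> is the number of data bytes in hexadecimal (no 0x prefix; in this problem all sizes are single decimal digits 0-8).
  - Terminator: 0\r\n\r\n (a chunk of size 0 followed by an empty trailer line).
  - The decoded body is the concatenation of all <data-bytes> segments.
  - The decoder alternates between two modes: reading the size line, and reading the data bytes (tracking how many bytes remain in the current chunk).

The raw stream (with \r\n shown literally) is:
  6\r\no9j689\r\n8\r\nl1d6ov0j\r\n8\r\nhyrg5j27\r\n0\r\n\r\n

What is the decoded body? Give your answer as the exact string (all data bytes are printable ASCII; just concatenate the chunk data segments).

Chunk 1: stream[0..1]='6' size=0x6=6, data at stream[3..9]='o9j689' -> body[0..6], body so far='o9j689'
Chunk 2: stream[11..12]='8' size=0x8=8, data at stream[14..22]='l1d6ov0j' -> body[6..14], body so far='o9j689l1d6ov0j'
Chunk 3: stream[24..25]='8' size=0x8=8, data at stream[27..35]='hyrg5j27' -> body[14..22], body so far='o9j689l1d6ov0jhyrg5j27'
Chunk 4: stream[37..38]='0' size=0 (terminator). Final body='o9j689l1d6ov0jhyrg5j27' (22 bytes)

Answer: o9j689l1d6ov0jhyrg5j27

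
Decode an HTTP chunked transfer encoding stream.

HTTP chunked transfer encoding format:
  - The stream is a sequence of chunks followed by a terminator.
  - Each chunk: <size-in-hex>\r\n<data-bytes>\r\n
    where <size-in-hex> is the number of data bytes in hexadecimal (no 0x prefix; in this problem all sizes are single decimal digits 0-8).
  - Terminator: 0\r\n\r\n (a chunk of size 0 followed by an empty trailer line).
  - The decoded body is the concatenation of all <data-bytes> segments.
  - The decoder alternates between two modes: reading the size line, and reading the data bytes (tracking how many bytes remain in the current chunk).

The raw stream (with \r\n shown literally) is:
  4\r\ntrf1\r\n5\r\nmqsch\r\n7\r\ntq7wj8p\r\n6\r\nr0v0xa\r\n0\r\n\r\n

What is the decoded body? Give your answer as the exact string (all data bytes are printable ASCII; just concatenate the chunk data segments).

Answer: trf1mqschtq7wj8pr0v0xa

Derivation:
Chunk 1: stream[0..1]='4' size=0x4=4, data at stream[3..7]='trf1' -> body[0..4], body so far='trf1'
Chunk 2: stream[9..10]='5' size=0x5=5, data at stream[12..17]='mqsch' -> body[4..9], body so far='trf1mqsch'
Chunk 3: stream[19..20]='7' size=0x7=7, data at stream[22..29]='tq7wj8p' -> body[9..16], body so far='trf1mqschtq7wj8p'
Chunk 4: stream[31..32]='6' size=0x6=6, data at stream[34..40]='r0v0xa' -> body[16..22], body so far='trf1mqschtq7wj8pr0v0xa'
Chunk 5: stream[42..43]='0' size=0 (terminator). Final body='trf1mqschtq7wj8pr0v0xa' (22 bytes)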